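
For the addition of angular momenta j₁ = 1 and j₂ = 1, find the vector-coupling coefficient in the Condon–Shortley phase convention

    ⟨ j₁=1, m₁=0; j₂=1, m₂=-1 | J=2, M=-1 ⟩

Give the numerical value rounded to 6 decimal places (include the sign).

+0.707107  (= +√(1/2))

j₁+j₂−J=0  J+j₁−j₂=2  J−j₁+j₂=2  j₁+j₂+J+1=5
(j₁±m₁, j₂±m₂, J±M) = (1,1,0,2,1,3)
P² = 2
sum k=0..0:
  [0] +1/2 = 1/2
S = 1/2
C² = P²·S² = 1/2 ; C = +0.707107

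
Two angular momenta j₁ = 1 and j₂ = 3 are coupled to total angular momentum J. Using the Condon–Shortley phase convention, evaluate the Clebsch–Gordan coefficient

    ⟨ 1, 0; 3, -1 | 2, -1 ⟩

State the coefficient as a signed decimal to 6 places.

√[5·2!0!4!/7! · 1!1!2!4!1!3!] = √(96/7)
  +(−1)^1/∏(1,1,0,1,0,3)! = -1/6  (running -1/6)
⟨..|..⟩ = √(96/7)·(-1/6) = -0.617213

−√(8/21) = -0.617213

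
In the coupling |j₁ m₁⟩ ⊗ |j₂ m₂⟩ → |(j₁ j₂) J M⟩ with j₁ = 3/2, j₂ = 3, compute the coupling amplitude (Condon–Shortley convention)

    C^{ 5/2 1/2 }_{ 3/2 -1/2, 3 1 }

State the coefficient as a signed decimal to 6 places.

j₁+j₂−J=2  J+j₁−j₂=1  J−j₁+j₂=4  j₁+j₂+J+1=8
(j₁±m₁, j₂±m₂, J±M) = (1,2,4,2,3,2)
P² = 288/35
sum k=1..2:
  [1] −1/6 = -1/6
  [2] +1/8 = 1/8
S = -1/24
C² = P²·S² = 1/70 ; C = -0.119523

−√(1/70) ≈ -0.119523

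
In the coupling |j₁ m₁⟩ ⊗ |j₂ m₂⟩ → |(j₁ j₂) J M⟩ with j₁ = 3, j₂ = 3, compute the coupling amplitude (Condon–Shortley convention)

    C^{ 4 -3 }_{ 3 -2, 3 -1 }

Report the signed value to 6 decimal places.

√[9·2!4!4!/11! · 1!5!2!4!1!7!] = √(82944/11)
  +(−1)^1/∏(1,1,4,1,0,3)! = -1/144  (running -1/144)
  +(−1)^2/∏(2,0,3,0,1,4)! = 1/288  (running -1/288)
⟨..|..⟩ = √(82944/11)·(-1/288) = -0.301511

-0.301511  (= −√(1/11))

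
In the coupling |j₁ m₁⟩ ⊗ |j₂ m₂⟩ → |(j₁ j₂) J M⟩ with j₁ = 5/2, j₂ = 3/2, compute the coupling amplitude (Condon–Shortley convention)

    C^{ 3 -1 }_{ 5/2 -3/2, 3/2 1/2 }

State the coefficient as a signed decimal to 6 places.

√[7·1!4!2!/8! · 1!4!2!1!2!4!] = √(96/5)
  +(−1)^0/∏(0,1,4,2,0,0)! = 1/48  (running 1/48)
  +(−1)^1/∏(1,0,3,1,1,1)! = -1/6  (running -7/48)
⟨..|..⟩ = √(96/5)·(-7/48) = -0.639010

-0.639010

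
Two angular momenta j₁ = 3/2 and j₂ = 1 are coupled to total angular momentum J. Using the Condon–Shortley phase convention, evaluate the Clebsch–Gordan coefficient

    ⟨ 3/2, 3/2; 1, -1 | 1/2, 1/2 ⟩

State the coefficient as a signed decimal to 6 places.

+√(1/2) ≈ +0.707107

triangle: 2!×1!×0!/4! = 2/24
(j±m)!: 3!×0!×0!×2!×1!×0! = 12
prefactor² = (2J+1)×Δ×N² = 2
  k=0: +1/(0!×2!×0!×0!×1!×0!) = 1/2
Σ = 1/2  ⇒  CG² = 2×1/2² = 1/2
CG = +√(1/2) = +0.707107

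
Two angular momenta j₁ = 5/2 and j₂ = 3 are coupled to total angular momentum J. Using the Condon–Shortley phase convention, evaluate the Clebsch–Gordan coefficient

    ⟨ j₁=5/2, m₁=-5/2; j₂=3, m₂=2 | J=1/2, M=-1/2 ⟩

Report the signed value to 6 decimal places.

-0.218218

triangle: 5!·0!·1!/7! = 120/5040
(j±m)!: 0!·5!·5!·1!·0!·1! = 14400
prefactor² = (2J+1)·Δ·N² = 4800/7
  k=5: −1/(5!·0!·0!·0!·0!·1!) = -1/120
Σ = -1/120  ⇒  CG² = 4800/7·(-1/120)² = 1/21
CG = −√(1/21) = -0.218218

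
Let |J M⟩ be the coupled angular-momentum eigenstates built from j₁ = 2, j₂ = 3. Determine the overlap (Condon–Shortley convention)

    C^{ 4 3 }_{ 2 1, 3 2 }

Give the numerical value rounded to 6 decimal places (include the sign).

-0.223607

j₁+j₂−J=1  J+j₁−j₂=3  J−j₁+j₂=5  j₁+j₂+J+1=10
(j₁±m₁, j₂±m₂, J±M) = (3,1,5,1,7,1)
P² = 6480
sum k=0..1:
  [0] +1/240 = 1/240
  [1] −1/144 = -1/144
S = -1/360
C² = P²·S² = 1/20 ; C = -0.223607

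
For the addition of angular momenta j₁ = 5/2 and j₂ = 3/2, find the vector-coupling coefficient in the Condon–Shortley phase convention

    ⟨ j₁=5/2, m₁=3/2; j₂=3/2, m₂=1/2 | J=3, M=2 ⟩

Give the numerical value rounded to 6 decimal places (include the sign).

√[7·1!4!2!/8! · 4!1!2!1!5!1!] = √(48)
  +(−1)^0/∏(0,1,1,2,3,0)! = 1/12  (running 1/12)
  +(−1)^1/∏(1,0,0,1,4,1)! = -1/24  (running 1/24)
⟨..|..⟩ = √(48)·(1/24) = +0.288675

+√(1/12) = +0.288675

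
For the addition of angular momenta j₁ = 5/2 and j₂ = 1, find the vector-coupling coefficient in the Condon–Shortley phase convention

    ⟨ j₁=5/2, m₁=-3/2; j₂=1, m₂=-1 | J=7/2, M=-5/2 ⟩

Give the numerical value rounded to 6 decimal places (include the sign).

√[8·0!5!2!/8! · 1!4!0!2!1!6!] = √(11520/7)
  +(−1)^0/∏(0,0,4,0,1,2)! = 1/48  (running 1/48)
⟨..|..⟩ = √(11520/7)·(1/48) = +0.845154

+√(5/7) ≈ +0.845154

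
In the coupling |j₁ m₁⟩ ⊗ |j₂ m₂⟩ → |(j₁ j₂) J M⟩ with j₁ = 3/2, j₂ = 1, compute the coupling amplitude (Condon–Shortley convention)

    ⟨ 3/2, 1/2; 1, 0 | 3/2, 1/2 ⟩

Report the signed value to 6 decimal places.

triangle: 1!×2!×1!/5! = 2/120
(j±m)!: 2!×1!×1!×1!×2!×1! = 4
prefactor² = (2J+1)×Δ×N² = 4/15
  k=0: +1/(0!×1!×1!×1!×1!×0!) = 1
  k=1: −1/(1!×0!×0!×0!×2!×1!) = -1/2
Σ = 1/2  ⇒  CG² = 4/15×1/2² = 1/15
CG = +√(1/15) = +0.258199

+√(1/15) = +0.258199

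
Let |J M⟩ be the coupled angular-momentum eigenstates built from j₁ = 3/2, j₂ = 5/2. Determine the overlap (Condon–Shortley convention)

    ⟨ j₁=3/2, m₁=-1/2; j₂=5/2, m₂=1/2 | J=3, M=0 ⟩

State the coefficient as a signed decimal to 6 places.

√[7·1!2!4!/8! · 1!2!3!2!3!3!] = √(36/5)
  +(−1)^0/∏(0,1,2,3,0,1)! = 1/12  (running 1/12)
  +(−1)^1/∏(1,0,1,2,1,2)! = -1/4  (running -1/6)
⟨..|..⟩ = √(36/5)·(-1/6) = -0.447214

-0.447214  (= −√(1/5))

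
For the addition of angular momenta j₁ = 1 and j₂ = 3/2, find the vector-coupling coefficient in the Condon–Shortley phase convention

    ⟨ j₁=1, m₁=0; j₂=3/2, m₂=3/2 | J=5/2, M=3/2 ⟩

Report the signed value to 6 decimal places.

+0.632456  (= +√(2/5))

√[6·0!2!3!/6! · 1!1!3!0!4!1!] = √(72/5)
  +(−1)^0/∏(0,0,1,3,1,0)! = 1/6  (running 1/6)
⟨..|..⟩ = √(72/5)·(1/6) = +0.632456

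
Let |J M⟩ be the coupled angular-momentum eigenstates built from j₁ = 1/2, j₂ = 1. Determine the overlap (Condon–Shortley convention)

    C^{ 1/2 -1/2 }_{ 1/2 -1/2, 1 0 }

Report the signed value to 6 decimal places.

−√(1/3) ≈ -0.577350

triangle: 1!*0!*1!/3! = 1/6
(j±m)!: 0!*1!*1!*1!*0!*1! = 1
prefactor² = (2J+1)*Δ*N² = 1/3
  k=1: −1/(1!*0!*0!*0!*0!*1!) = -1
Σ = -1  ⇒  CG² = 1/3*(-1)² = 1/3
CG = −√(1/3) = -0.577350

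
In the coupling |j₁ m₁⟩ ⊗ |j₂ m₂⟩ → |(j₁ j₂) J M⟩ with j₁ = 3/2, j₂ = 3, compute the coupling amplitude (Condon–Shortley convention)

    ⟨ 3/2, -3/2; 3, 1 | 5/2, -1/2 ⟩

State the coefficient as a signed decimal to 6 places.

+0.621059  (= +√(27/70))

j₁+j₂−J=2  J+j₁−j₂=1  J−j₁+j₂=4  j₁+j₂+J+1=8
(j₁±m₁, j₂±m₂, J±M) = (0,3,4,2,2,3)
P² = 864/35
sum k=2..2:
  [2] +1/8 = 1/8
S = 1/8
C² = P²·S² = 27/70 ; C = +0.621059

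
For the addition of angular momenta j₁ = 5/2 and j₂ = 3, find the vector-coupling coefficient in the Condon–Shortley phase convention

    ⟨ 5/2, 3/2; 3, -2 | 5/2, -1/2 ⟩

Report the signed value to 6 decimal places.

+0.267261  (= +√(1/14))

√[6·3!2!3!/9! · 4!1!1!5!2!3!] = √(288/7)
  +(−1)^0/∏(0,3,1,1,1,2)! = 1/12  (running 1/12)
  +(−1)^1/∏(1,2,0,0,2,3)! = -1/24  (running 1/24)
⟨..|..⟩ = √(288/7)·(1/24) = +0.267261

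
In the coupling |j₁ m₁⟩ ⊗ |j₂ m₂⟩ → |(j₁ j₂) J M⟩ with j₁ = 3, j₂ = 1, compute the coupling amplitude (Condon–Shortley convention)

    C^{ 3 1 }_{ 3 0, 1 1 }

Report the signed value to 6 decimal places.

triangle: 1!×5!×1!/8! = 120/40320
(j±m)!: 3!×3!×2!×0!×4!×2! = 3456
prefactor² = (2J+1)×Δ×N² = 72
  k=1: −1/(1!×0!×2!×1!×3!×0!) = -1/12
Σ = -1/12  ⇒  CG² = 72×(-1/12)² = 1/2
CG = −√(1/2) = -0.707107

−√(1/2) ≈ -0.707107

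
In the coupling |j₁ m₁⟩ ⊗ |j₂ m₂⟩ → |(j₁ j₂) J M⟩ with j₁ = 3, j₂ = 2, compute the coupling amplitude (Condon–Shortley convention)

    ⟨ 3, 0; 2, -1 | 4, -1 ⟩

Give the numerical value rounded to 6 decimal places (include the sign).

+0.462910

j₁+j₂−J=1  J+j₁−j₂=5  J−j₁+j₂=3  j₁+j₂+J+1=10
(j₁±m₁, j₂±m₂, J±M) = (3,3,1,3,3,5)
P² = 1944/7
sum k=0..1:
  [0] +1/24 = 1/24
  [1] −1/72 = -1/72
S = 1/36
C² = P²·S² = 3/14 ; C = +0.462910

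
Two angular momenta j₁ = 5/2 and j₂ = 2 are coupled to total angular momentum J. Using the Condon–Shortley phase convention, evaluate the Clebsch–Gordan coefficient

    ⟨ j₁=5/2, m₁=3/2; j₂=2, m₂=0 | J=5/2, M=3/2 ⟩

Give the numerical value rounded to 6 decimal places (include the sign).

−√(1/70) ≈ -0.119523

triangle: 2!*3!*2!/8! = 24/40320
(j±m)!: 4!*1!*2!*2!*4!*1! = 2304
prefactor² = (2J+1)*Δ*N² = 288/35
  k=0: +1/(0!*2!*1!*2!*2!*0!) = 1/8
  k=1: −1/(1!*1!*0!*1!*3!*1!) = -1/6
Σ = -1/24  ⇒  CG² = 288/35*(-1/24)² = 1/70
CG = −√(1/70) = -0.119523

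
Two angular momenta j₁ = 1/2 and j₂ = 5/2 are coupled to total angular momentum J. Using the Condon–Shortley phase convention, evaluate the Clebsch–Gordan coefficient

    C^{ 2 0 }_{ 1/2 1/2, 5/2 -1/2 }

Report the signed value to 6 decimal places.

+0.707107  (= +√(1/2))

triangle: 1!·0!·4!/6! = 24/720
(j±m)!: 1!·0!·2!·3!·2!·2! = 48
prefactor² = (2J+1)·Δ·N² = 8
  k=0: +1/(0!·1!·0!·2!·0!·2!) = 1/4
Σ = 1/4  ⇒  CG² = 8·1/4² = 1/2
CG = +√(1/2) = +0.707107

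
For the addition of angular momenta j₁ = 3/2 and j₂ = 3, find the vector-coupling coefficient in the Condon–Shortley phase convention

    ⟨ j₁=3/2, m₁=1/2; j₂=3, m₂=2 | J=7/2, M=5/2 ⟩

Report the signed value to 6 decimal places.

−√(1/7) = -0.377964

j₁+j₂−J=1  J+j₁−j₂=2  J−j₁+j₂=5  j₁+j₂+J+1=9
(j₁±m₁, j₂±m₂, J±M) = (2,1,5,1,6,1)
P² = 6400/7
sum k=0..1:
  [0] +1/120 = 1/120
  [1] −1/48 = -1/48
S = -1/80
C² = P²·S² = 1/7 ; C = -0.377964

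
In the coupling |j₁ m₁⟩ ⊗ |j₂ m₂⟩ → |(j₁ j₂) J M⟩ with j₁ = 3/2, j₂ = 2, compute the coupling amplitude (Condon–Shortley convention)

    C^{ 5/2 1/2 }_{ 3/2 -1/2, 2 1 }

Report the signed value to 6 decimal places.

-0.597614  (= −√(5/14))

√[6·1!2!3!/7! · 1!2!3!1!3!2!] = √(72/35)
  +(−1)^0/∏(0,1,2,3,0,0)! = 1/12  (running 1/12)
  +(−1)^1/∏(1,0,1,2,1,1)! = -1/2  (running -5/12)
⟨..|..⟩ = √(72/35)·(-5/12) = -0.597614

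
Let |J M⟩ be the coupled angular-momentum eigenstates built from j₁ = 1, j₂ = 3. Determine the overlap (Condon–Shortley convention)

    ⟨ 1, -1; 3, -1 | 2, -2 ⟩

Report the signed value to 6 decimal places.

triangle: 2!*0!*4!/7! = 48/5040
(j±m)!: 0!*2!*2!*4!*0!*4! = 2304
prefactor² = (2J+1)*Δ*N² = 768/7
  k=2: +1/(2!*0!*0!*0!*0!*4!) = 1/48
Σ = 1/48  ⇒  CG² = 768/7*1/48² = 1/21
CG = +√(1/21) = +0.218218

+√(1/21) = +0.218218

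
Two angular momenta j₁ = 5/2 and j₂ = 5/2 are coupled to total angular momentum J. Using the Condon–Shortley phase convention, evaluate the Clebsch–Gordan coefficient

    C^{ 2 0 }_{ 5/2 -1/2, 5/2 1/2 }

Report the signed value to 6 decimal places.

j₁+j₂−J=3  J+j₁−j₂=2  J−j₁+j₂=2  j₁+j₂+J+1=8
(j₁±m₁, j₂±m₂, J±M) = (2,3,3,2,2,2)
P² = 12/7
sum k=1..3:
  [1] −1/8 = -1/8
  [2] +1/2 = 1/2
  [3] −1/24 = -1/24
S = 1/3
C² = P²·S² = 4/21 ; C = +0.436436

+√(4/21) ≈ +0.436436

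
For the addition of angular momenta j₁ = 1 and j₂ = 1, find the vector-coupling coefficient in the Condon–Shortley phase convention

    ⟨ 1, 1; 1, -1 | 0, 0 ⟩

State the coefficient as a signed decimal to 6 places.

+0.577350  (= +√(1/3))

triangle: 2!*0!*0!/3! = 2/6
(j±m)!: 2!*0!*0!*2!*0!*0! = 4
prefactor² = (2J+1)*Δ*N² = 4/3
  k=0: +1/(0!*2!*0!*0!*0!*0!) = 1/2
Σ = 1/2  ⇒  CG² = 4/3*1/2² = 1/3
CG = +√(1/3) = +0.577350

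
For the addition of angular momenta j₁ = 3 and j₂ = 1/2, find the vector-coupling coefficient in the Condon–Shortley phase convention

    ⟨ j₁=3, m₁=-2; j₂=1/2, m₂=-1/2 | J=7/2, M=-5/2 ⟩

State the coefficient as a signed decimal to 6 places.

+0.925820  (= +√(6/7))

√[8·0!6!1!/8! · 1!5!0!1!1!6!] = √(86400/7)
  +(−1)^0/∏(0,0,5,0,1,1)! = 1/120  (running 1/120)
⟨..|..⟩ = √(86400/7)·(1/120) = +0.925820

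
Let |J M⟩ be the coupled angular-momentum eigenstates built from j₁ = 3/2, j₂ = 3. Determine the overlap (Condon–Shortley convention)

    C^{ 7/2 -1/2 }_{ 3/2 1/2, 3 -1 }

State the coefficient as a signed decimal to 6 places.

triangle: 1!×2!×5!/9! = 240/362880
(j±m)!: 2!×1!×2!×4!×3!×4! = 13824
prefactor² = (2J+1)×Δ×N² = 512/7
  k=0: +1/(0!×1!×1!×2!×1!×3!) = 1/12
  k=1: −1/(1!×0!×0!×1!×2!×4!) = -1/48
Σ = 1/16  ⇒  CG² = 512/7×1/16² = 2/7
CG = +√(2/7) = +0.534522

+0.534522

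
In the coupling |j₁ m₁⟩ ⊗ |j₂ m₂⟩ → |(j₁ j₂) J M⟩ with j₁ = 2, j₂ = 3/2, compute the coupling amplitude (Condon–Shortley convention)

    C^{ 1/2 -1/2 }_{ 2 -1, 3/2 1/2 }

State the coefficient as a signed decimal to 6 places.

+√(3/10) = +0.547723

triangle: 3!×1!×0!/5! = 6/120
(j±m)!: 1!×3!×2!×1!×0!×1! = 12
prefactor² = (2J+1)×Δ×N² = 6/5
  k=2: +1/(2!×1!×1!×0!×0!×0!) = 1/2
Σ = 1/2  ⇒  CG² = 6/5×1/2² = 3/10
CG = +√(3/10) = +0.547723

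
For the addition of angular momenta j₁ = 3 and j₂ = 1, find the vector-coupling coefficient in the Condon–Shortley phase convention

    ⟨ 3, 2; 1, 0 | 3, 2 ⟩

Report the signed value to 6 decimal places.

+0.577350  (= +√(1/3))

√[7·1!5!1!/8! · 5!1!1!1!5!1!] = √(300)
  +(−1)^0/∏(0,1,1,1,4,0)! = 1/24  (running 1/24)
  +(−1)^1/∏(1,0,0,0,5,1)! = -1/120  (running 1/30)
⟨..|..⟩ = √(300)·(1/30) = +0.577350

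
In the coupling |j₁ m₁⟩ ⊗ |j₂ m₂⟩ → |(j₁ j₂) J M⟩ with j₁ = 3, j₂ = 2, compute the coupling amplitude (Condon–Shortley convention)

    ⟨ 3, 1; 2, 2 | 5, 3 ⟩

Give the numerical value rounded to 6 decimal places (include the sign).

j₁+j₂−J=0  J+j₁−j₂=6  J−j₁+j₂=4  j₁+j₂+J+1=11
(j₁±m₁, j₂±m₂, J±M) = (4,2,4,0,8,2)
P² = 442368
sum k=0..0:
  [0] +1/1152 = 1/1152
S = 1/1152
C² = P²·S² = 1/3 ; C = +0.577350

+√(1/3) ≈ +0.577350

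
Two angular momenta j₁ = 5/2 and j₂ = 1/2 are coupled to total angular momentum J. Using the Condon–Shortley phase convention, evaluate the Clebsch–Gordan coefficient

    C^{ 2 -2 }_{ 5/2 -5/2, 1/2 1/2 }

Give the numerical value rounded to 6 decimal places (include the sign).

j₁+j₂−J=1  J+j₁−j₂=4  J−j₁+j₂=0  j₁+j₂+J+1=6
(j₁±m₁, j₂±m₂, J±M) = (0,5,1,0,0,4)
P² = 480
sum k=1..1:
  [1] −1/24 = -1/24
S = -1/24
C² = P²·S² = 5/6 ; C = -0.912871

-0.912871  (= −√(5/6))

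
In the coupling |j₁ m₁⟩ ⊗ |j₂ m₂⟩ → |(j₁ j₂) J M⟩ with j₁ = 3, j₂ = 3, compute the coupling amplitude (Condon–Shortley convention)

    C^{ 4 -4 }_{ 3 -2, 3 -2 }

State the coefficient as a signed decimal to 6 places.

√[9·2!4!4!/11! · 1!5!1!5!0!8!] = √(1658880/11)
  +(−1)^1/∏(1,1,4,0,0,4)! = -1/576  (running -1/576)
⟨..|..⟩ = √(1658880/11)·(-1/576) = -0.674200

−√(5/11) ≈ -0.674200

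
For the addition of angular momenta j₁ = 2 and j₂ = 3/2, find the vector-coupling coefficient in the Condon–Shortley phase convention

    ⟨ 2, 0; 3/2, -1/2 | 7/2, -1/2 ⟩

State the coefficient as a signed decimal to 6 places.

√[8·0!4!3!/8! · 2!2!1!2!3!4!] = √(1152/35)
  +(−1)^0/∏(0,0,2,1,2,2)! = 1/8  (running 1/8)
⟨..|..⟩ = √(1152/35)·(1/8) = +0.717137

+√(18/35) = +0.717137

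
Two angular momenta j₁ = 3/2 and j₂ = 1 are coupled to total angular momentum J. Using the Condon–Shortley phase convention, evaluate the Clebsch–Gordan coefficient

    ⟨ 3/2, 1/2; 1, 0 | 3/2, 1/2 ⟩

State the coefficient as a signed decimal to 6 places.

triangle: 1!·2!·1!/5! = 2/120
(j±m)!: 2!·1!·1!·1!·2!·1! = 4
prefactor² = (2J+1)·Δ·N² = 4/15
  k=0: +1/(0!·1!·1!·1!·1!·0!) = 1
  k=1: −1/(1!·0!·0!·0!·2!·1!) = -1/2
Σ = 1/2  ⇒  CG² = 4/15·1/2² = 1/15
CG = +√(1/15) = +0.258199

+√(1/15) ≈ +0.258199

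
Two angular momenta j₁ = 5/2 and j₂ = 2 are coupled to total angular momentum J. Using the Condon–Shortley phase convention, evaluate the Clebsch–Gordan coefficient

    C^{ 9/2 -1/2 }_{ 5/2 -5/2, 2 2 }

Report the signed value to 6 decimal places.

+√(1/126) = +0.089087

√[10·0!5!4!/10! · 0!5!4!0!4!5!] = √(460800/7)
  +(−1)^0/∏(0,0,5,4,0,0)! = 1/2880  (running 1/2880)
⟨..|..⟩ = √(460800/7)·(1/2880) = +0.089087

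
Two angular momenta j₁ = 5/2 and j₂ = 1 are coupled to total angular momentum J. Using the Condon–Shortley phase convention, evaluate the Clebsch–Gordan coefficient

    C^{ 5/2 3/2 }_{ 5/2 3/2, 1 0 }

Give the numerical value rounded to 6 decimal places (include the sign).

+0.507093

√[6·1!4!1!/7! · 4!1!1!1!4!1!] = √(576/35)
  +(−1)^0/∏(0,1,1,1,3,0)! = 1/6  (running 1/6)
  +(−1)^1/∏(1,0,0,0,4,1)! = -1/24  (running 1/8)
⟨..|..⟩ = √(576/35)·(1/8) = +0.507093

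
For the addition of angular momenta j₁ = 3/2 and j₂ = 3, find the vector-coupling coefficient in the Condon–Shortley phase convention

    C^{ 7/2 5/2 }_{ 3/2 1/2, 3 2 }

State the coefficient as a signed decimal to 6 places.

triangle: 1!*2!*5!/9! = 240/362880
(j±m)!: 2!*1!*5!*1!*6!*1! = 172800
prefactor² = (2J+1)*Δ*N² = 6400/7
  k=0: +1/(0!*1!*1!*5!*1!*0!) = 1/120
  k=1: −1/(1!*0!*0!*4!*2!*1!) = -1/48
Σ = -1/80  ⇒  CG² = 6400/7*(-1/80)² = 1/7
CG = −√(1/7) = -0.377964

−√(1/7) = -0.377964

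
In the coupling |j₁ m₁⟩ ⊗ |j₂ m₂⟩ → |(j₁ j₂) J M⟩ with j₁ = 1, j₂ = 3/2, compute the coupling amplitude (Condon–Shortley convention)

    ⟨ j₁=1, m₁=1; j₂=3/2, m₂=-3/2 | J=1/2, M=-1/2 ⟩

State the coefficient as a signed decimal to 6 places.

+0.707107

√[2·2!0!1!/4! · 2!0!0!3!0!1!] = √(2)
  +(−1)^0/∏(0,2,0,0,0,1)! = 1/2  (running 1/2)
⟨..|..⟩ = √(2)·(1/2) = +0.707107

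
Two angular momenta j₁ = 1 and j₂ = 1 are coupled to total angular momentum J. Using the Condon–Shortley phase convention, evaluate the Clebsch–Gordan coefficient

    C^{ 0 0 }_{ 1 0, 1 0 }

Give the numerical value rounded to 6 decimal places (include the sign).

√[1·2!0!0!/3! · 1!1!1!1!0!0!] = √(1/3)
  +(−1)^1/∏(1,1,0,0,0,0)! = -1  (running -1)
⟨..|..⟩ = √(1/3)·(-1) = -0.577350

−√(1/3) = -0.577350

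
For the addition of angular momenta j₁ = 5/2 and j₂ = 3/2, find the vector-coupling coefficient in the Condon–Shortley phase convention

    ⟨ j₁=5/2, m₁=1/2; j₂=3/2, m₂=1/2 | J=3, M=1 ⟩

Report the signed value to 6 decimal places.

√[7·1!4!2!/8! · 3!2!2!1!4!2!] = √(48/5)
  +(−1)^0/∏(0,1,2,2,2,0)! = 1/8  (running 1/8)
  +(−1)^1/∏(1,0,1,1,3,1)! = -1/6  (running -1/24)
⟨..|..⟩ = √(48/5)·(-1/24) = -0.129099

-0.129099  (= −√(1/60))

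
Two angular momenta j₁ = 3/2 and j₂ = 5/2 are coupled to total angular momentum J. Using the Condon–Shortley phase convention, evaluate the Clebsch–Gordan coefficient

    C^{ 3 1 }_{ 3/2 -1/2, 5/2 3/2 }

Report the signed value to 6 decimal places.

-0.639010  (= −√(49/120))

√[7·1!2!4!/8! · 1!2!4!1!4!2!] = √(96/5)
  +(−1)^0/∏(0,1,2,4,0,0)! = 1/48  (running 1/48)
  +(−1)^1/∏(1,0,1,3,1,1)! = -1/6  (running -7/48)
⟨..|..⟩ = √(96/5)·(-7/48) = -0.639010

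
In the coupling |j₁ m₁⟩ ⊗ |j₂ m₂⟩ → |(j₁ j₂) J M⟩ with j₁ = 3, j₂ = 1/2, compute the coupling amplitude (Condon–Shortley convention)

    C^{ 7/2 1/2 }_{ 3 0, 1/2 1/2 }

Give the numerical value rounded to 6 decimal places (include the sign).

j₁+j₂−J=0  J+j₁−j₂=6  J−j₁+j₂=1  j₁+j₂+J+1=8
(j₁±m₁, j₂±m₂, J±M) = (3,3,1,0,4,3)
P² = 5184/7
sum k=0..0:
  [0] +1/36 = 1/36
S = 1/36
C² = P²·S² = 4/7 ; C = +0.755929

+0.755929  (= +√(4/7))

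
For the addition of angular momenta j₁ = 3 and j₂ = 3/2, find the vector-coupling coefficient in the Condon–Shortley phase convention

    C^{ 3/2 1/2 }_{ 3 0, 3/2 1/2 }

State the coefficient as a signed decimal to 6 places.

+√(9/35) ≈ +0.507093

√[4·3!3!0!/7! · 3!3!2!1!2!1!] = √(144/35)
  +(−1)^2/∏(2,1,1,0,2,0)! = 1/4  (running 1/4)
⟨..|..⟩ = √(144/35)·(1/4) = +0.507093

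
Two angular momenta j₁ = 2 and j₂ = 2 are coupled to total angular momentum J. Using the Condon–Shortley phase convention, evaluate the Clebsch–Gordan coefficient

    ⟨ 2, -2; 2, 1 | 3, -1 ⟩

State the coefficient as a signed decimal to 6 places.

√[7·1!3!3!/8! · 0!4!3!1!2!4!] = √(216/5)
  +(−1)^1/∏(1,0,3,2,0,1)! = -1/12  (running -1/12)
⟨..|..⟩ = √(216/5)·(-1/12) = -0.547723

-0.547723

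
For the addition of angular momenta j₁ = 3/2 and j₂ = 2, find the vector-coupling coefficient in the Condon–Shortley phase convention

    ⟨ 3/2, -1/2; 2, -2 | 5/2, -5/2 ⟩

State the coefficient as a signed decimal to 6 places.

triangle: 1!*2!*3!/7! = 12/5040
(j±m)!: 1!*2!*0!*4!*0!*5! = 5760
prefactor² = (2J+1)*Δ*N² = 576/7
  k=0: +1/(0!*1!*2!*0!*0!*3!) = 1/12
Σ = 1/12  ⇒  CG² = 576/7*1/12² = 4/7
CG = +√(4/7) = +0.755929

+0.755929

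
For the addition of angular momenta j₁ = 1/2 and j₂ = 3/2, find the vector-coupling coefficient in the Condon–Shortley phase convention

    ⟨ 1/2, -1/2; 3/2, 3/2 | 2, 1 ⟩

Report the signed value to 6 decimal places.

+0.500000  (= +√(1/4))

triangle: 0!·1!·3!/5! = 6/120
(j±m)!: 0!·1!·3!·0!·3!·1! = 36
prefactor² = (2J+1)·Δ·N² = 9
  k=0: +1/(0!·0!·1!·3!·0!·0!) = 1/6
Σ = 1/6  ⇒  CG² = 9·1/6² = 1/4
CG = +√(1/4) = +0.500000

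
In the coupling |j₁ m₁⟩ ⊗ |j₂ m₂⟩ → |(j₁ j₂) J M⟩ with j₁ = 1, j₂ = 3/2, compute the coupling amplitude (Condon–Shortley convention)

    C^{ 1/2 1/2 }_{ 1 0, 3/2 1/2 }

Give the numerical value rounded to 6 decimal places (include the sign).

-0.577350

j₁+j₂−J=2  J+j₁−j₂=0  J−j₁+j₂=1  j₁+j₂+J+1=4
(j₁±m₁, j₂±m₂, J±M) = (1,1,2,1,1,0)
P² = 1/3
sum k=1..1:
  [1] −1/1 = -1
S = -1
C² = P²·S² = 1/3 ; C = -0.577350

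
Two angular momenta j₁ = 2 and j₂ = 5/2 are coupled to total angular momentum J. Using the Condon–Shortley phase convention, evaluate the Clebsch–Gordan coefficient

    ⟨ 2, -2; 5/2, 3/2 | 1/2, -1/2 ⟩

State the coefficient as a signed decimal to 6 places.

√[2·4!0!1!/6! · 0!4!4!1!0!1!] = √(192/5)
  +(−1)^4/∏(4,0,0,0,0,1)! = 1/24  (running 1/24)
⟨..|..⟩ = √(192/5)·(1/24) = +0.258199

+√(1/15) ≈ +0.258199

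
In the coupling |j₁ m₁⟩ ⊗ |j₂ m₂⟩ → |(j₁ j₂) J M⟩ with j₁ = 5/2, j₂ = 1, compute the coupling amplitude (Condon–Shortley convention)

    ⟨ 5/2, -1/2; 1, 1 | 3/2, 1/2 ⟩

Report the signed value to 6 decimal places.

triangle: 2!*3!*0!/6! = 12/720
(j±m)!: 2!*3!*2!*0!*2!*1! = 48
prefactor² = (2J+1)*Δ*N² = 16/5
  k=2: +1/(2!*0!*1!*0!*2!*0!) = 1/4
Σ = 1/4  ⇒  CG² = 16/5*1/4² = 1/5
CG = +√(1/5) = +0.447214

+√(1/5) ≈ +0.447214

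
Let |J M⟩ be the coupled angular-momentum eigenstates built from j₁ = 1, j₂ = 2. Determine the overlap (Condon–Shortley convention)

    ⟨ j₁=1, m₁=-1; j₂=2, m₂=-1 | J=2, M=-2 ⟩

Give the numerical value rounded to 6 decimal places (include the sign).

-0.577350  (= −√(1/3))

triangle: 1!·1!·3!/6! = 6/720
(j±m)!: 0!·2!·1!·3!·0!·4! = 288
prefactor² = (2J+1)·Δ·N² = 12
  k=1: −1/(1!·0!·1!·0!·0!·3!) = -1/6
Σ = -1/6  ⇒  CG² = 12·(-1/6)² = 1/3
CG = −√(1/3) = -0.577350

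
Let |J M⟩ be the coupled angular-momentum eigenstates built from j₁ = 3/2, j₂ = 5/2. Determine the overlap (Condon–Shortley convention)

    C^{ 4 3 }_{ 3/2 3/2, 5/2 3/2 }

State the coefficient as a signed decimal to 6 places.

triangle: 0!·3!·5!/9! = 720/362880
(j±m)!: 3!·0!·4!·1!·7!·1! = 725760
prefactor² = (2J+1)·Δ·N² = 12960
  k=0: +1/(0!·0!·0!·4!·3!·1!) = 1/144
Σ = 1/144  ⇒  CG² = 12960·1/144² = 5/8
CG = +√(5/8) = +0.790569

+0.790569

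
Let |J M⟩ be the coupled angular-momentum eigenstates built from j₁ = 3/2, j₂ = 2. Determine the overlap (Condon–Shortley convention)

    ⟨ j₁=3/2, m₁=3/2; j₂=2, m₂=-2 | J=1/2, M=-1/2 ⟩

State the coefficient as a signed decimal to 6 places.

+√(2/5) ≈ +0.632456

√[2·3!0!1!/5! · 3!0!0!4!0!1!] = √(72/5)
  +(−1)^0/∏(0,3,0,0,0,1)! = 1/6  (running 1/6)
⟨..|..⟩ = √(72/5)·(1/6) = +0.632456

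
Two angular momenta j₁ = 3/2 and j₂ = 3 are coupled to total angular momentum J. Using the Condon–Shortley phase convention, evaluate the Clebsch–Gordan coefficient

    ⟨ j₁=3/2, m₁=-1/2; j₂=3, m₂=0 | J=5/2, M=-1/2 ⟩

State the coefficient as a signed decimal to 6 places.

j₁+j₂−J=2  J+j₁−j₂=1  J−j₁+j₂=4  j₁+j₂+J+1=8
(j₁±m₁, j₂±m₂, J±M) = (1,2,3,3,2,3)
P² = 216/35
sum k=1..2:
  [1] −1/4 = -1/4
  [2] +1/12 = 1/12
S = -1/6
C² = P²·S² = 6/35 ; C = -0.414039

-0.414039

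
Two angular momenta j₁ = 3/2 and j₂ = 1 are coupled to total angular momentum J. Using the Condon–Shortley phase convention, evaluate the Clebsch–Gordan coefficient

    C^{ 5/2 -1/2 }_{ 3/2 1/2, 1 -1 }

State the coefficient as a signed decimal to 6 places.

+0.547723  (= +√(3/10))

triangle: 0!×3!×2!/6! = 12/720
(j±m)!: 2!×1!×0!×2!×2!×3! = 48
prefactor² = (2J+1)×Δ×N² = 24/5
  k=0: +1/(0!×0!×1!×0!×2!×2!) = 1/4
Σ = 1/4  ⇒  CG² = 24/5×1/4² = 3/10
CG = +√(3/10) = +0.547723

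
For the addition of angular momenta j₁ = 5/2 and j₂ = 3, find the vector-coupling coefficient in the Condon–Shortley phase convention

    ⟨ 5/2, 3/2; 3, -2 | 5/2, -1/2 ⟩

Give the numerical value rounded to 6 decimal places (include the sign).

+√(1/14) = +0.267261

√[6·3!2!3!/9! · 4!1!1!5!2!3!] = √(288/7)
  +(−1)^0/∏(0,3,1,1,1,2)! = 1/12  (running 1/12)
  +(−1)^1/∏(1,2,0,0,2,3)! = -1/24  (running 1/24)
⟨..|..⟩ = √(288/7)·(1/24) = +0.267261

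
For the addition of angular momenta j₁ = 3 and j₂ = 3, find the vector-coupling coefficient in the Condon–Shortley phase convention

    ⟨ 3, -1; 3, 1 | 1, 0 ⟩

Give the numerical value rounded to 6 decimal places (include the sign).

√[3·5!1!1!/8! · 2!4!4!2!1!1!] = √(144/7)
  +(−1)^3/∏(3,2,1,1,0,0)! = -1/12  (running -1/12)
  +(−1)^4/∏(4,1,0,0,1,1)! = 1/24  (running -1/24)
⟨..|..⟩ = √(144/7)·(-1/24) = -0.188982

−√(1/28) ≈ -0.188982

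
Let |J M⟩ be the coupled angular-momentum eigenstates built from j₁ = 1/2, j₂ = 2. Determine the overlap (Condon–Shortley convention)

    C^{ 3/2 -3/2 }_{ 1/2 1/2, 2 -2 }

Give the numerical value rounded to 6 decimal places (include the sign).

j₁+j₂−J=1  J+j₁−j₂=0  J−j₁+j₂=3  j₁+j₂+J+1=5
(j₁±m₁, j₂±m₂, J±M) = (1,0,0,4,0,3)
P² = 144/5
sum k=0..0:
  [0] +1/6 = 1/6
S = 1/6
C² = P²·S² = 4/5 ; C = +0.894427

+0.894427  (= +√(4/5))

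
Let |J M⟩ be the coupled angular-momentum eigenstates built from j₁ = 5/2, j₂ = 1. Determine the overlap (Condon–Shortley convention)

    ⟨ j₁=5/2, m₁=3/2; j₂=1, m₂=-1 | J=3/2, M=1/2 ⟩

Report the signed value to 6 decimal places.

j₁+j₂−J=2  J+j₁−j₂=3  J−j₁+j₂=0  j₁+j₂+J+1=6
(j₁±m₁, j₂±m₂, J±M) = (4,1,0,2,2,1)
P² = 32/5
sum k=0..0:
  [0] +1/4 = 1/4
S = 1/4
C² = P²·S² = 2/5 ; C = +0.632456

+0.632456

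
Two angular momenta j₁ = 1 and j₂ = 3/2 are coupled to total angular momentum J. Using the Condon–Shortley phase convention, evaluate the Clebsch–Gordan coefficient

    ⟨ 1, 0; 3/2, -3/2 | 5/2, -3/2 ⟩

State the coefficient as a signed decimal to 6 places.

j₁+j₂−J=0  J+j₁−j₂=2  J−j₁+j₂=3  j₁+j₂+J+1=6
(j₁±m₁, j₂±m₂, J±M) = (1,1,0,3,1,4)
P² = 72/5
sum k=0..0:
  [0] +1/6 = 1/6
S = 1/6
C² = P²·S² = 2/5 ; C = +0.632456

+√(2/5) ≈ +0.632456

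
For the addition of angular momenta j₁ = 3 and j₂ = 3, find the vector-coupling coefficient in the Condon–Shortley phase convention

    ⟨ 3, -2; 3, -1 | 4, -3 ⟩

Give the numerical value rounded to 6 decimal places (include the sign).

−√(1/11) ≈ -0.301511

triangle: 2!*4!*4!/11! = 1152/39916800
(j±m)!: 1!*5!*2!*4!*1!*7! = 29030400
prefactor² = (2J+1)*Δ*N² = 82944/11
  k=1: −1/(1!*1!*4!*1!*0!*3!) = -1/144
  k=2: +1/(2!*0!*3!*0!*1!*4!) = 1/288
Σ = -1/288  ⇒  CG² = 82944/11*(-1/288)² = 1/11
CG = −√(1/11) = -0.301511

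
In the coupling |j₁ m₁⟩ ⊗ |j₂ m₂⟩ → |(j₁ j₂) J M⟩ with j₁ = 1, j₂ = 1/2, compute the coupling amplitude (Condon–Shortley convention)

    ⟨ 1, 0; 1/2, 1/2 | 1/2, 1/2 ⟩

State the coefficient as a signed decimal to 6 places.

√[2·1!1!0!/3! · 1!1!1!0!1!0!] = √(1/3)
  +(−1)^1/∏(1,0,0,0,1,0)! = -1  (running -1)
⟨..|..⟩ = √(1/3)·(-1) = -0.577350

-0.577350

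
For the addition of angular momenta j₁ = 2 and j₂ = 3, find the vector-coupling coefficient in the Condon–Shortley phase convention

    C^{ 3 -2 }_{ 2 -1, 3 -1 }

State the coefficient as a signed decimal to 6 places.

−√(1/4) = -0.500000

triangle: 2!*2!*4!/9! = 96/362880
(j±m)!: 1!*3!*2!*4!*1!*5! = 34560
prefactor² = (2J+1)*Δ*N² = 64
  k=1: −1/(1!*1!*2!*1!*0!*3!) = -1/12
  k=2: +1/(2!*0!*1!*0!*1!*4!) = 1/48
Σ = -1/16  ⇒  CG² = 64*(-1/16)² = 1/4
CG = −√(1/4) = -0.500000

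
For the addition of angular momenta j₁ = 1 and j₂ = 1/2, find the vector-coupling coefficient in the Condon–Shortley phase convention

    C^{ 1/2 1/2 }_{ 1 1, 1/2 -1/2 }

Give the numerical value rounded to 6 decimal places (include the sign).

+0.816497  (= +√(2/3))

j₁+j₂−J=1  J+j₁−j₂=1  J−j₁+j₂=0  j₁+j₂+J+1=3
(j₁±m₁, j₂±m₂, J±M) = (2,0,0,1,1,0)
P² = 2/3
sum k=0..0:
  [0] +1/1 = 1
S = 1
C² = P²·S² = 2/3 ; C = +0.816497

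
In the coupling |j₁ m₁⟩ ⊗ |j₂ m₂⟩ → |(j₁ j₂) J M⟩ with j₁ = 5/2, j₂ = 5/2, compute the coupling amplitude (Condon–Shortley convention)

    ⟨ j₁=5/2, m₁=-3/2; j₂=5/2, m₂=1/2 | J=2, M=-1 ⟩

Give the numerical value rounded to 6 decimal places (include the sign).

+0.377964

j₁+j₂−J=3  J+j₁−j₂=2  J−j₁+j₂=2  j₁+j₂+J+1=8
(j₁±m₁, j₂±m₂, J±M) = (1,4,3,2,1,3)
P² = 36/7
sum k=2..3:
  [2] +1/4 = 1/4
  [3] −1/12 = -1/12
S = 1/6
C² = P²·S² = 1/7 ; C = +0.377964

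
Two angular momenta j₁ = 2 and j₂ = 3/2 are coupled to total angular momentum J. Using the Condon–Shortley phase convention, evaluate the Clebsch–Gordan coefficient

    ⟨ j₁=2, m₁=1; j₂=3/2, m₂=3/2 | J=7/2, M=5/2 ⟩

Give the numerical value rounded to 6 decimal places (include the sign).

triangle: 0!*4!*3!/8! = 144/40320
(j±m)!: 3!*1!*3!*0!*6!*1! = 25920
prefactor² = (2J+1)*Δ*N² = 5184/7
  k=0: +1/(0!*0!*1!*3!*3!*0!) = 1/36
Σ = 1/36  ⇒  CG² = 5184/7*1/36² = 4/7
CG = +√(4/7) = +0.755929

+0.755929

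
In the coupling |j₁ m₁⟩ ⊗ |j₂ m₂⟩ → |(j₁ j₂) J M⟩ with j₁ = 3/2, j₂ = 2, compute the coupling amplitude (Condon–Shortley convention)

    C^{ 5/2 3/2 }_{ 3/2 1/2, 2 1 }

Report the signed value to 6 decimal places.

-0.169031

j₁+j₂−J=1  J+j₁−j₂=2  J−j₁+j₂=3  j₁+j₂+J+1=7
(j₁±m₁, j₂±m₂, J±M) = (2,1,3,1,4,1)
P² = 144/35
sum k=0..1:
  [0] +1/6 = 1/6
  [1] −1/4 = -1/4
S = -1/12
C² = P²·S² = 1/35 ; C = -0.169031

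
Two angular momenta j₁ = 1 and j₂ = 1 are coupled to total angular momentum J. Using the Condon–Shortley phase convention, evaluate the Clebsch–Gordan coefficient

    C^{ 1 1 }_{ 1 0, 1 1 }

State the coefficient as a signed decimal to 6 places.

-0.707107

triangle: 1!·1!·1!/4! = 1/24
(j±m)!: 1!·1!·2!·0!·2!·0! = 4
prefactor² = (2J+1)·Δ·N² = 1/2
  k=1: −1/(1!·0!·0!·1!·1!·0!) = -1
Σ = -1  ⇒  CG² = 1/2·(-1)² = 1/2
CG = −√(1/2) = -0.707107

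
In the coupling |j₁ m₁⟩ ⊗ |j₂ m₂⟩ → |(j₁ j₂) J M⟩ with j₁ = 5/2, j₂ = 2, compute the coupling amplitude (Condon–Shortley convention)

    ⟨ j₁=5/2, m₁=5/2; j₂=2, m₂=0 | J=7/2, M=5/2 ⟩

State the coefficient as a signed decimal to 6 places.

j₁+j₂−J=1  J+j₁−j₂=4  J−j₁+j₂=3  j₁+j₂+J+1=9
(j₁±m₁, j₂±m₂, J±M) = (5,0,2,2,6,1)
P² = 7680/7
sum k=0..0:
  [0] +1/48 = 1/48
S = 1/48
C² = P²·S² = 10/21 ; C = +0.690066

+√(10/21) = +0.690066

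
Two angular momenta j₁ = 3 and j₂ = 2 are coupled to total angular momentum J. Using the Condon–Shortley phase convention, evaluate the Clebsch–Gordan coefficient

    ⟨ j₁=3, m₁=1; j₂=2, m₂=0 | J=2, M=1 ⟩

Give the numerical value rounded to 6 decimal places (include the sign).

−√(1/7) = -0.377964

triangle: 3!*3!*1!/8! = 36/40320
(j±m)!: 4!*2!*2!*2!*3!*1! = 1152
prefactor² = (2J+1)*Δ*N² = 36/7
  k=1: −1/(1!*2!*1!*1!*2!*0!) = -1/4
  k=2: +1/(2!*1!*0!*0!*3!*1!) = 1/12
Σ = -1/6  ⇒  CG² = 36/7*(-1/6)² = 1/7
CG = −√(1/7) = -0.377964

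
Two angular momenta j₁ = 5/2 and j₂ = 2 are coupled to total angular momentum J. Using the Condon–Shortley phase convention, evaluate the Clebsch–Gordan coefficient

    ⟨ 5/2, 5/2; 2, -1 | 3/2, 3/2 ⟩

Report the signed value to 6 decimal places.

+0.534522  (= +√(2/7))

triangle: 3!·2!·1!/7! = 12/5040
(j±m)!: 5!·0!·1!·3!·3!·0! = 4320
prefactor² = (2J+1)·Δ·N² = 288/7
  k=0: +1/(0!·3!·0!·1!·2!·0!) = 1/12
Σ = 1/12  ⇒  CG² = 288/7·1/12² = 2/7
CG = +√(2/7) = +0.534522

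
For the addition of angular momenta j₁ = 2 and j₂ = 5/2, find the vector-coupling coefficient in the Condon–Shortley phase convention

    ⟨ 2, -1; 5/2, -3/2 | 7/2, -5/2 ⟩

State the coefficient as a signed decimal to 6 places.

j₁+j₂−J=1  J+j₁−j₂=3  J−j₁+j₂=4  j₁+j₂+J+1=9
(j₁±m₁, j₂±m₂, J±M) = (1,3,1,4,1,6)
P² = 2304/7
sum k=0..1:
  [0] +1/36 = 1/36
  [1] −1/48 = -1/48
S = 1/144
C² = P²·S² = 1/63 ; C = +0.125988

+√(1/63) ≈ +0.125988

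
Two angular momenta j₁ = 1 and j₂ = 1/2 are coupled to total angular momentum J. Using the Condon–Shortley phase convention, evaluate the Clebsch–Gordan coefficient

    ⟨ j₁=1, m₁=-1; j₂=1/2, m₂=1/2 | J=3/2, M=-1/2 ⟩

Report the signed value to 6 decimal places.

j₁+j₂−J=0  J+j₁−j₂=2  J−j₁+j₂=1  j₁+j₂+J+1=4
(j₁±m₁, j₂±m₂, J±M) = (0,2,1,0,1,2)
P² = 4/3
sum k=0..0:
  [0] +1/2 = 1/2
S = 1/2
C² = P²·S² = 1/3 ; C = +0.577350

+0.577350  (= +√(1/3))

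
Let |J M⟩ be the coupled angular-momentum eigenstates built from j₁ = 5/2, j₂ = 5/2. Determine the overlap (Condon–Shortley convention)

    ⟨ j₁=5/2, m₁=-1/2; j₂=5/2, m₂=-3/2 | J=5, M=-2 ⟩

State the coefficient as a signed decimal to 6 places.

j₁+j₂−J=0  J+j₁−j₂=5  J−j₁+j₂=5  j₁+j₂+J+1=11
(j₁±m₁, j₂±m₂, J±M) = (2,3,1,4,3,7)
P² = 34560
sum k=0..0:
  [0] +1/288 = 1/288
S = 1/288
C² = P²·S² = 5/12 ; C = +0.645497

+√(5/12) = +0.645497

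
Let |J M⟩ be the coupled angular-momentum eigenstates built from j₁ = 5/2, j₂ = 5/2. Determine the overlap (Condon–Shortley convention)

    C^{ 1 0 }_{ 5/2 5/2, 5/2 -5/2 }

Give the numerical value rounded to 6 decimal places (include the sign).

triangle: 4!×1!×1!/7! = 24/5040
(j±m)!: 5!×0!×0!×5!×1!×1! = 14400
prefactor² = (2J+1)×Δ×N² = 1440/7
  k=0: +1/(0!×4!×0!×0!×1!×1!) = 1/24
Σ = 1/24  ⇒  CG² = 1440/7×1/24² = 5/14
CG = +√(5/14) = +0.597614

+√(5/14) = +0.597614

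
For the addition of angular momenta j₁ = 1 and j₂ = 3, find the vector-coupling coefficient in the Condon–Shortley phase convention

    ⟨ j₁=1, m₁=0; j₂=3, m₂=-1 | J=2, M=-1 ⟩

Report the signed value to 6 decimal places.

√[5·2!0!4!/7! · 1!1!2!4!1!3!] = √(96/7)
  +(−1)^1/∏(1,1,0,1,0,3)! = -1/6  (running -1/6)
⟨..|..⟩ = √(96/7)·(-1/6) = -0.617213

-0.617213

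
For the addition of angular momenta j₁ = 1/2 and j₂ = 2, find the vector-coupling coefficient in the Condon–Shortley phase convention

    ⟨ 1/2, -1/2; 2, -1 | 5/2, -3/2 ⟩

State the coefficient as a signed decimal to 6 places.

+0.894427

triangle: 0!×1!×4!/6! = 24/720
(j±m)!: 0!×1!×1!×3!×1!×4! = 144
prefactor² = (2J+1)×Δ×N² = 144/5
  k=0: +1/(0!×0!×1!×1!×0!×3!) = 1/6
Σ = 1/6  ⇒  CG² = 144/5×1/6² = 4/5
CG = +√(4/5) = +0.894427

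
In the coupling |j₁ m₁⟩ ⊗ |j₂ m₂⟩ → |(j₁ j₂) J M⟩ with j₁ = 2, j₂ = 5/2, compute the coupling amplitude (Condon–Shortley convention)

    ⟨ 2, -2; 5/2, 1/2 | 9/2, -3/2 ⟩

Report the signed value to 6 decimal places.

j₁+j₂−J=0  J+j₁−j₂=4  J−j₁+j₂=5  j₁+j₂+J+1=10
(j₁±m₁, j₂±m₂, J±M) = (0,4,3,2,3,6)
P² = 69120/7
sum k=0..0:
  [0] +1/288 = 1/288
S = 1/288
C² = P²·S² = 5/42 ; C = +0.345033

+√(5/42) = +0.345033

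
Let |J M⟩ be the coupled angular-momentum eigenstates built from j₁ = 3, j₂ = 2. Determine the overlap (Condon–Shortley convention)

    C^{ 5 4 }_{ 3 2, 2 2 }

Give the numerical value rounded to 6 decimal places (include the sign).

+√(3/5) = +0.774597

√[11·0!6!4!/11! · 5!1!4!0!9!1!] = √(4976640)
  +(−1)^0/∏(0,0,1,4,5,0)! = 1/2880  (running 1/2880)
⟨..|..⟩ = √(4976640)·(1/2880) = +0.774597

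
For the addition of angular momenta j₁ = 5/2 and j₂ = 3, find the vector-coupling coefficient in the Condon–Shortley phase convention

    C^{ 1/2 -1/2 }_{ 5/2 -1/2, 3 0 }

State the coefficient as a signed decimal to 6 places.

-0.377964  (= −√(1/7))

triangle: 5!·0!·1!/7! = 120/5040
(j±m)!: 2!·3!·3!·3!·0!·1! = 432
prefactor² = (2J+1)·Δ·N² = 144/7
  k=3: −1/(3!·2!·0!·0!·0!·1!) = -1/12
Σ = -1/12  ⇒  CG² = 144/7·(-1/12)² = 1/7
CG = −√(1/7) = -0.377964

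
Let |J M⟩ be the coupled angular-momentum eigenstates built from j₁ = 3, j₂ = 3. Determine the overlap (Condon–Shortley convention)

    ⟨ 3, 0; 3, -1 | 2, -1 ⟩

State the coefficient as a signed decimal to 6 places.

+√(1/42) ≈ +0.154303

√[5·4!2!2!/9! · 3!3!2!4!1!3!] = √(96/7)
  +(−1)^1/∏(1,3,2,1,0,1)! = -1/12  (running -1/12)
  +(−1)^2/∏(2,2,1,0,1,2)! = 1/8  (running 1/24)
⟨..|..⟩ = √(96/7)·(1/24) = +0.154303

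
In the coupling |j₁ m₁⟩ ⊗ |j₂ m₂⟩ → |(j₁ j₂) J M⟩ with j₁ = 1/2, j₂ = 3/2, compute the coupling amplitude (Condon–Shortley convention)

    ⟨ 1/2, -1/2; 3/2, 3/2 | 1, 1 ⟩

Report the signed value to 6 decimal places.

-0.866025  (= −√(3/4))

j₁+j₂−J=1  J+j₁−j₂=0  J−j₁+j₂=2  j₁+j₂+J+1=4
(j₁±m₁, j₂±m₂, J±M) = (0,1,3,0,2,0)
P² = 3
sum k=1..1:
  [1] −1/2 = -1/2
S = -1/2
C² = P²·S² = 3/4 ; C = -0.866025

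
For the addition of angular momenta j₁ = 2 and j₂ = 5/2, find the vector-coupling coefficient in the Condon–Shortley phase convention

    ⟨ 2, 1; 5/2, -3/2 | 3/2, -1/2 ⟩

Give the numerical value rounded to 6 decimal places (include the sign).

-0.138013  (= −√(2/105))

triangle: 3!·1!·2!/7! = 12/5040
(j±m)!: 3!·1!·1!·4!·1!·2! = 288
prefactor² = (2J+1)·Δ·N² = 96/35
  k=0: +1/(0!·3!·1!·1!·0!·1!) = 1/6
  k=1: −1/(1!·2!·0!·0!·1!·2!) = -1/4
Σ = -1/12  ⇒  CG² = 96/35·(-1/12)² = 2/105
CG = −√(2/105) = -0.138013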